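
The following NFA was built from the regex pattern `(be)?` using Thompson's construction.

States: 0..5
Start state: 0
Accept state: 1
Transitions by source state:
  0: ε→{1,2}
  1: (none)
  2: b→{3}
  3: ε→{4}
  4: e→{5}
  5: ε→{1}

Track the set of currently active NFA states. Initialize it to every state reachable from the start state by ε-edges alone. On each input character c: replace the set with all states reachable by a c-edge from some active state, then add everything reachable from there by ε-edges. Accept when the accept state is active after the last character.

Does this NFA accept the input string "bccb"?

start: ε-closure({0}) = {0,1,2}
'b' @ 1: {3,4}
'c' @ 2: {}  — no active states
rest 'cb' ignored (set empty)
after full input: {}  (accept=1 not in)

Answer: REJECT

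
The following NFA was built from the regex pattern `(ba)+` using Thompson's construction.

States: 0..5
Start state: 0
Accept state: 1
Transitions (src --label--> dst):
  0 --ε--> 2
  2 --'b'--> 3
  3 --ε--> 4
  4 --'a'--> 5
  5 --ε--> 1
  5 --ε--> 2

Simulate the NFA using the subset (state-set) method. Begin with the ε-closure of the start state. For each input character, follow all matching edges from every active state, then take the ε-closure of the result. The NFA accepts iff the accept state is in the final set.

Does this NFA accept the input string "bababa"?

Answer: ACCEPT

Trace:
initial (ε-close {0}): {0,2}
'b' @ 1: {3,4}
'a' @ 2: {1,2,5}  (accept∈set)
'b' @ 3: {3,4}
'a' @ 4: {1,2,5}  (accept∈set)
'b' @ 5: {3,4}
'a' @ 6: {1,2,5}  (accept∈set)
after full input: {1,2,5}  (accept=1 in)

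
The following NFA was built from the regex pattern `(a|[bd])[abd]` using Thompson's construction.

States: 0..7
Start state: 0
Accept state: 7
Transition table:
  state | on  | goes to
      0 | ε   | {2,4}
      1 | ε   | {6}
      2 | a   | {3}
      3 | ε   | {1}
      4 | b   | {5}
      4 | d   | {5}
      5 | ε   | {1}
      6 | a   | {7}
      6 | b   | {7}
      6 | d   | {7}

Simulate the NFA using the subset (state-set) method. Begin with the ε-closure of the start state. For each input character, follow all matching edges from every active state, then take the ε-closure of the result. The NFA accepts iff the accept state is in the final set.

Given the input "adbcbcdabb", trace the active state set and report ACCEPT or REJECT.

S₀ = ε-closure({0}) = {0,2,4}
'a' @ 1: {1,3,6}
'd' @ 2: {7}  ✓accept
'b' @ 3: {}  — no active states
rest 'cbcdabb' ignored (set empty)
end set {} — state 7 not in

Answer: REJECT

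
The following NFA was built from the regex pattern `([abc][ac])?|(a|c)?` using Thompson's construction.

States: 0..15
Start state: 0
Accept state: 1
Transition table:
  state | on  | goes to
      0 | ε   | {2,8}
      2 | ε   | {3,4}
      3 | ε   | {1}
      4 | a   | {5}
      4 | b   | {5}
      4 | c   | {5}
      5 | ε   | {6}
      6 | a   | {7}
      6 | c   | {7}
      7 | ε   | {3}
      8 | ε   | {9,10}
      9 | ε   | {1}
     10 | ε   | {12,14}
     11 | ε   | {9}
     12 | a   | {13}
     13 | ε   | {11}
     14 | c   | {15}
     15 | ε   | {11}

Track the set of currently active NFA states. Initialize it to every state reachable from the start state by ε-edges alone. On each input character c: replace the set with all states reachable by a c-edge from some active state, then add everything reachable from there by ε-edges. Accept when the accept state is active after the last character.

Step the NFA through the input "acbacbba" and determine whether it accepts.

S₀ = ε-closure({0}) = {0,1,2,3,4,8,9,10,12,14}
'a' @ 1: {1,5,6,9,11,13}  (accept∈set)
'c' @ 2: {1,3,7}  (accept∈set)
'b' @ 3: {}  — no active states
rest 'acbba' ignored (set empty)
after full input: {}  (accept=1 not in)

Answer: REJECT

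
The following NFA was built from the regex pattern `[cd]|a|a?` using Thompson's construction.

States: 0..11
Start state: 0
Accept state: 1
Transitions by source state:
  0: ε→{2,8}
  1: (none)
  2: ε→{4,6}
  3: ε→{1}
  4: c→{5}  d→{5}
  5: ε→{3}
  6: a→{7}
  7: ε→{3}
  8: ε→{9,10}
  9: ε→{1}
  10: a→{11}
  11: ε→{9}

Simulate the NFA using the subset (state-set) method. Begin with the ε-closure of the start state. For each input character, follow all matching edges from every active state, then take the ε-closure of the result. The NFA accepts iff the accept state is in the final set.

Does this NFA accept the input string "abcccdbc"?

start: ε-closure({0}) = {0,1,2,4,6,8,9,10}
'a' @ 1: {1,3,7,9,11}  [accepting]
'b' @ 2: {}  — state set empty
rest 'cccdbc' ignored (set empty)
after full input: {}  (accept=1 not in)

Answer: REJECT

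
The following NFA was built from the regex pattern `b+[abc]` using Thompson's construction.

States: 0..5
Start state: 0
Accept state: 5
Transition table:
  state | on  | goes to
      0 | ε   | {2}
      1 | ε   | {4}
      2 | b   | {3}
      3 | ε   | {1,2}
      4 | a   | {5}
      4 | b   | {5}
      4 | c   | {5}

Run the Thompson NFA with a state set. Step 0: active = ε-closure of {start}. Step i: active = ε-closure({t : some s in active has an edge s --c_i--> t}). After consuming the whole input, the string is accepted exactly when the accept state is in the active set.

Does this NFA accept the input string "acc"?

Answer: REJECT

Trace:
S₀ = ε-closure({0}) = {0,2}
'a' @ 1: {}  — dead — no transitions
rest 'cc' ignored (set empty)
end set {} — state 5 not in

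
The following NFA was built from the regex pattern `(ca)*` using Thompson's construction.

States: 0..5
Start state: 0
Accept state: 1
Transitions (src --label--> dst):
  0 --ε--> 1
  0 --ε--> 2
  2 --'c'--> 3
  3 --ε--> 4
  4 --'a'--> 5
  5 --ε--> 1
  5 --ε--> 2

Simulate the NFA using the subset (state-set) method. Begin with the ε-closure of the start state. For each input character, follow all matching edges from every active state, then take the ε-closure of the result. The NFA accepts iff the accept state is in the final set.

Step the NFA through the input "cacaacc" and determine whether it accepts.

Answer: REJECT

Derivation:
S₀ = ε-closure({0}) = {0,1,2}
'c' @ 1: {3,4}
'a' @ 2: {1,2,5}  ✓accept
'c' @ 3: {3,4}
'a' @ 4: {1,2,5}  ✓accept
'a' @ 5: {}  — no active states
rest 'cc' ignored (set empty)
after full input: {}  (accept=1 not in)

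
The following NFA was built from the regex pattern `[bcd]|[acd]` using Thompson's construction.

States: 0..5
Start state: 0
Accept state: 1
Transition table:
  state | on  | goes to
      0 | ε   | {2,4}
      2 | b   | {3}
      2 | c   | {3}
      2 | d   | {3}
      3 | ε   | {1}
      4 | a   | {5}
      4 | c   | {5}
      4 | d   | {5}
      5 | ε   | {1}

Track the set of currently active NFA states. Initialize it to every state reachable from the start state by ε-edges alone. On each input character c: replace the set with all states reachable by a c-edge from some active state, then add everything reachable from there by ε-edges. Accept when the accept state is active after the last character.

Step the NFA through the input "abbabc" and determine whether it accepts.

Answer: REJECT

Steps:
initial (ε-close {0}): {0,2,4}
'a' @ 1: {1,5}  ✓accept
'b' @ 2: {}  — state set empty
rest 'babc' ignored (set empty)
end set {} — state 1 not in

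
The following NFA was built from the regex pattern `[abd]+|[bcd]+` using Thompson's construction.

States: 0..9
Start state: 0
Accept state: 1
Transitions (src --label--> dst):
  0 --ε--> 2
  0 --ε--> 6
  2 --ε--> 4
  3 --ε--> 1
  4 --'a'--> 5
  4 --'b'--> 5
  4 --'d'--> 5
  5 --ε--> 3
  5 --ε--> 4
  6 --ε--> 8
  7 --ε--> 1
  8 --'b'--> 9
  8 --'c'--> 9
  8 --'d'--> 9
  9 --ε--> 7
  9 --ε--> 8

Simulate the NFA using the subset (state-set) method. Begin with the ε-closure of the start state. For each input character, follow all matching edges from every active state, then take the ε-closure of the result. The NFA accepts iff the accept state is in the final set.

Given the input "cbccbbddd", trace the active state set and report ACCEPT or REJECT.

Answer: ACCEPT

Steps:
initial (ε-close {0}): {0,2,4,6,8}
'c' @ 1: {1,7,8,9}  ✓accept
'b' @ 2: {1,7,8,9}  ✓accept
'c' @ 3: {1,7,8,9}  ✓accept
'c' @ 4: {1,7,8,9}  ✓accept
'b' @ 5: {1,7,8,9}  ✓accept
'b' @ 6: {1,7,8,9}  ✓accept
'd' @ 7: {1,7,8,9}  ✓accept
'd' @ 8: {1,7,8,9}  ✓accept
'd' @ 9: {1,7,8,9}  ✓accept
after full input: {1,7,8,9}  (accept=1 in)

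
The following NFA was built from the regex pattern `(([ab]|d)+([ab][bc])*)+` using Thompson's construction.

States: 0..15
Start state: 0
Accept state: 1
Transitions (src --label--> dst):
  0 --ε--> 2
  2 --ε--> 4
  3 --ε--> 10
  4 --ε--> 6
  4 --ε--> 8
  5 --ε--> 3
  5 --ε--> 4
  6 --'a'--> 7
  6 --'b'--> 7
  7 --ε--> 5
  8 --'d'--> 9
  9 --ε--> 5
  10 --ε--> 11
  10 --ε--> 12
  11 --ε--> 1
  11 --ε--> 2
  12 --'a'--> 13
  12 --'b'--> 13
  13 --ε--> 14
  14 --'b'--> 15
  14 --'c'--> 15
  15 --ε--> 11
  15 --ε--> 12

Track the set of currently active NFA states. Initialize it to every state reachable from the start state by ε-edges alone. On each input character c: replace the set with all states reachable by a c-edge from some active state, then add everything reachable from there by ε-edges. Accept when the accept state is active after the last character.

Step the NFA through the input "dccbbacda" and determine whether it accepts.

initial (ε-close {0}): {0,2,4,6,8}
'd' @ 1: {1,2,3,4,5,6,8,9,10,11,12}  ✓accept
'c' @ 2: {}  — no active states
rest 'cbbacda' ignored (set empty)
end set {} — state 1 not in

Answer: REJECT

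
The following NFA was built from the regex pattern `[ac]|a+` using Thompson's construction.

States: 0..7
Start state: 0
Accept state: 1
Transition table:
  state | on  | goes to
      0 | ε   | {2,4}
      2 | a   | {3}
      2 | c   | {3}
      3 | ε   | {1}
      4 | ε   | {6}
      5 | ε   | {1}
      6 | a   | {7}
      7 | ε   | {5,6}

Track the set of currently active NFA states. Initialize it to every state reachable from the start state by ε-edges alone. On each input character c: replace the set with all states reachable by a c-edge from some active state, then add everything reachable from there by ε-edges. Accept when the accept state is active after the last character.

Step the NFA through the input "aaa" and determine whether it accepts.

Answer: ACCEPT

Derivation:
initial (ε-close {0}): {0,2,4,6}
'a' @ 1: {1,3,5,6,7}  [accepting]
'a' @ 2: {1,5,6,7}  [accepting]
'a' @ 3: {1,5,6,7}  [accepting]
final: {1,5,6,7}; accept 1 in set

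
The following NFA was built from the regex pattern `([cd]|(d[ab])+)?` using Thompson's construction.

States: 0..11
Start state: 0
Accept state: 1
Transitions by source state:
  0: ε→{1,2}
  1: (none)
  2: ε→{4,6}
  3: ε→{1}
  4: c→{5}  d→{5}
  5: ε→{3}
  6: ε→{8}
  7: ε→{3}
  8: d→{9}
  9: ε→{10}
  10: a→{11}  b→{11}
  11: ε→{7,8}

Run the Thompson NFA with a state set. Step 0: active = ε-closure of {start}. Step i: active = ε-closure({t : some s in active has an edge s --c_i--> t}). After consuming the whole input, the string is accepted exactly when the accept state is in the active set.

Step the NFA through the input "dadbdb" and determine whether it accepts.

Answer: ACCEPT

Trace:
S₀ = ε-closure({0}) = {0,1,2,4,6,8}
'd' @ 1: {1,3,5,9,10}  ✓accept
'a' @ 2: {1,3,7,8,11}  ✓accept
'd' @ 3: {9,10}
'b' @ 4: {1,3,7,8,11}  ✓accept
'd' @ 5: {9,10}
'b' @ 6: {1,3,7,8,11}  ✓accept
final: {1,3,7,8,11}; accept 1 in set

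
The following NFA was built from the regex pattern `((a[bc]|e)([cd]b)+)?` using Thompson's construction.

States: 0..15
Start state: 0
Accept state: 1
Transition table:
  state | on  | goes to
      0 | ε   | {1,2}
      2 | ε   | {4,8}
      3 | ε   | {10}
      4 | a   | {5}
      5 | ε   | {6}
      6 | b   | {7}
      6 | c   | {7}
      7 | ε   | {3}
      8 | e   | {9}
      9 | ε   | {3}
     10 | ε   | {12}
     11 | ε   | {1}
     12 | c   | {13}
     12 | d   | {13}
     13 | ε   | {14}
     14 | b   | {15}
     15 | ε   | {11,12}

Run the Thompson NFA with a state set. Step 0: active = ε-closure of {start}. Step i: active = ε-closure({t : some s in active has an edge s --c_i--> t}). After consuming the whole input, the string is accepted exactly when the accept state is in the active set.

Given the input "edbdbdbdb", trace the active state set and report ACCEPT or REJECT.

Answer: ACCEPT

Steps:
start: ε-closure({0}) = {0,1,2,4,8}
'e' @ 1: {3,9,10,12}
'd' @ 2: {13,14}
'b' @ 3: {1,11,12,15}  ✓accept
'd' @ 4: {13,14}
'b' @ 5: {1,11,12,15}  ✓accept
'd' @ 6: {13,14}
'b' @ 7: {1,11,12,15}  ✓accept
'd' @ 8: {13,14}
'b' @ 9: {1,11,12,15}  ✓accept
after full input: {1,11,12,15}  (accept=1 in)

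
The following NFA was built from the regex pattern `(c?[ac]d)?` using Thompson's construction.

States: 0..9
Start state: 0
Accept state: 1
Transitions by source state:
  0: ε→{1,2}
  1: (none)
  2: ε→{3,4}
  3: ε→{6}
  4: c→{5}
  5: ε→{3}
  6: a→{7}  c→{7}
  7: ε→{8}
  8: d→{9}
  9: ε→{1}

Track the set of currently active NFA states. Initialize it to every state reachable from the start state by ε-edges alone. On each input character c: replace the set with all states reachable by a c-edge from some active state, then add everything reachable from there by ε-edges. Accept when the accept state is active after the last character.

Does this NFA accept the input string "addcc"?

Answer: REJECT

Steps:
S₀ = ε-closure({0}) = {0,1,2,3,4,6}
'a' @ 1: {7,8}
'd' @ 2: {1,9}  ✓accept
'd' @ 3: {}  — dead — no transitions
rest 'cc' ignored (set empty)
end set {} — state 1 not in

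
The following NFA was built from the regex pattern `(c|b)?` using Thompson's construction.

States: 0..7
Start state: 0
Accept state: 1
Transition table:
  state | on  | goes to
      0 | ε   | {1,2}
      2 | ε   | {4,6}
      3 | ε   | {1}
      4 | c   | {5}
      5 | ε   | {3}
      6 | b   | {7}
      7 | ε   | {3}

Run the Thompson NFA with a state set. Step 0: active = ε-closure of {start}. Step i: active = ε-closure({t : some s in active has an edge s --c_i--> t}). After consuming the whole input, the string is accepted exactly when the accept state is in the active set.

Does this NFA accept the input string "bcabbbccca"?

Answer: REJECT

Derivation:
start: ε-closure({0}) = {0,1,2,4,6}
'b' @ 1: {1,3,7}  [accepting]
'c' @ 2: {}  — state set empty
rest 'abbbccca' ignored (set empty)
end set {} — state 1 not in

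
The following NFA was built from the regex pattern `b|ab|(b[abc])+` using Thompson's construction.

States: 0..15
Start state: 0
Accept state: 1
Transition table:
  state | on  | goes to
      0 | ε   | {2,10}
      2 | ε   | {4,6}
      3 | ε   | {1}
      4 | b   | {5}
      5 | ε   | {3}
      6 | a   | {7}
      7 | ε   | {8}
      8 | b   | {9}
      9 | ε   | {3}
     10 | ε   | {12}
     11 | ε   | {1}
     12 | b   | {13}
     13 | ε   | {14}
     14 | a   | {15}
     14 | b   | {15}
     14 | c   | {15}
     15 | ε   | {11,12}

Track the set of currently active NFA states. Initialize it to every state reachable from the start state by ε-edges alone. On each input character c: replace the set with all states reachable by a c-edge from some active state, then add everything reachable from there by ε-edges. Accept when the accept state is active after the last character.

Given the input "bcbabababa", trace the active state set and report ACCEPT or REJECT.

Answer: ACCEPT

Steps:
start: ε-closure({0}) = {0,2,4,6,10,12}
'b' @ 1: {1,3,5,13,14}  [accepting]
'c' @ 2: {1,11,12,15}  [accepting]
'b' @ 3: {13,14}
'a' @ 4: {1,11,12,15}  [accepting]
'b' @ 5: {13,14}
'a' @ 6: {1,11,12,15}  [accepting]
'b' @ 7: {13,14}
'a' @ 8: {1,11,12,15}  [accepting]
'b' @ 9: {13,14}
'a' @ 10: {1,11,12,15}  [accepting]
after full input: {1,11,12,15}  (accept=1 in)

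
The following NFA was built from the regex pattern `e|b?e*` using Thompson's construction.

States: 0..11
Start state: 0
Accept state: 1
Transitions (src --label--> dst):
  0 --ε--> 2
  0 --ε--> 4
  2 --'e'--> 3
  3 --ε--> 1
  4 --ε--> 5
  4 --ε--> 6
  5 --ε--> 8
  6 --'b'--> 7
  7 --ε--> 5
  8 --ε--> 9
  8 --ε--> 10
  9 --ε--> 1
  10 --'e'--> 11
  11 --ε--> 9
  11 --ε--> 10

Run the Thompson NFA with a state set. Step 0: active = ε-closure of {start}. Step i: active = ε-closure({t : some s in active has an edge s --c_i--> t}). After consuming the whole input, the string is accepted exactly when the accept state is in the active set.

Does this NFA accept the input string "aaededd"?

Answer: REJECT

Derivation:
start: ε-closure({0}) = {0,1,2,4,5,6,8,9,10}
'a' @ 1: {}  — dead — no transitions
rest 'aededd' ignored (set empty)
end set {} — state 1 not in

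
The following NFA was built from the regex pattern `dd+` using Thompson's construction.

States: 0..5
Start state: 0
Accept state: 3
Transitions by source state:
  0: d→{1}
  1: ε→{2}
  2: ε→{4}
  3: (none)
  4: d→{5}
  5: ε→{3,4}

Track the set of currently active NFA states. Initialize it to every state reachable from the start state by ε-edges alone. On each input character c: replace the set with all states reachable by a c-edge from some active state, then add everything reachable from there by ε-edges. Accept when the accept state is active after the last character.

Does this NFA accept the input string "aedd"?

Answer: REJECT

Trace:
initial (ε-close {0}): {0}
'a' @ 1: {}  — state set empty
rest 'edd' ignored (set empty)
after full input: {}  (accept=3 not in)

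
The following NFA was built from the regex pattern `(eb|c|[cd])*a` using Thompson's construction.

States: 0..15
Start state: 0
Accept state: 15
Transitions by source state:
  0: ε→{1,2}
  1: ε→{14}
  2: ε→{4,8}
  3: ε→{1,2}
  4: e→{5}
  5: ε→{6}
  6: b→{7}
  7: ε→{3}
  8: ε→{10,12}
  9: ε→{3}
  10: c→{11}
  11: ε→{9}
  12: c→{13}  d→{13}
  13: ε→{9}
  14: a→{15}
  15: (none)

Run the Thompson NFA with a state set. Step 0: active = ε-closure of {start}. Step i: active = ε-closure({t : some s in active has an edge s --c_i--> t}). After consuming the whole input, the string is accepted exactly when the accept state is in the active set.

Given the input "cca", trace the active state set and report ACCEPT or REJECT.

Answer: ACCEPT

Trace:
initial (ε-close {0}): {0,1,2,4,8,10,12,14}
'c' @ 1: {1,2,3,4,8,9,10,11,12,13,14}
'c' @ 2: {1,2,3,4,8,9,10,11,12,13,14}
'a' @ 3: {15}  [accepting]
final: {15}; accept 15 in set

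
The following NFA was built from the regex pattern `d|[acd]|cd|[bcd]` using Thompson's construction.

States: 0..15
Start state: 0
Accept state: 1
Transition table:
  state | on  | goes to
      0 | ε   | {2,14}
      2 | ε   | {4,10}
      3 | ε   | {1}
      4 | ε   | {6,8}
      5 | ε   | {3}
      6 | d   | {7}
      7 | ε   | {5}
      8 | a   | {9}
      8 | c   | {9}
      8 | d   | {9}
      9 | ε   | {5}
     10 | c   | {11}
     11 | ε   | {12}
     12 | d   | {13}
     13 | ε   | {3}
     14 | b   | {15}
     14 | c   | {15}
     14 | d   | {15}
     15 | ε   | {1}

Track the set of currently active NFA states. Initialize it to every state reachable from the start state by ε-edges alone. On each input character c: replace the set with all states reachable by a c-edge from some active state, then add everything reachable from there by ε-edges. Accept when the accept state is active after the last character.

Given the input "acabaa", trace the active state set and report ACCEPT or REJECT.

initial (ε-close {0}): {0,2,4,6,8,10,14}
'a' @ 1: {1,3,5,9}  (accept∈set)
'c' @ 2: {}  — dead — no transitions
rest 'abaa' ignored (set empty)
end set {} — state 1 not in

Answer: REJECT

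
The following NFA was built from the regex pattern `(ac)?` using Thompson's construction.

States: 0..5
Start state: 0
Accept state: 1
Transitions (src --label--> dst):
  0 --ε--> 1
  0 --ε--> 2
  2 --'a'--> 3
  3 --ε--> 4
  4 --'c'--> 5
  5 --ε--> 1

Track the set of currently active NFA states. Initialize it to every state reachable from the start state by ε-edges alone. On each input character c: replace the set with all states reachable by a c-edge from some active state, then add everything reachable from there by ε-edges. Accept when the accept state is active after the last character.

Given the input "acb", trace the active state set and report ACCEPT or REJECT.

Answer: REJECT

Trace:
start: ε-closure({0}) = {0,1,2}
'a' @ 1: {3,4}
'c' @ 2: {1,5}  [accepting]
'b' @ 3: {}  — state set empty
final: {}; accept 1 not in set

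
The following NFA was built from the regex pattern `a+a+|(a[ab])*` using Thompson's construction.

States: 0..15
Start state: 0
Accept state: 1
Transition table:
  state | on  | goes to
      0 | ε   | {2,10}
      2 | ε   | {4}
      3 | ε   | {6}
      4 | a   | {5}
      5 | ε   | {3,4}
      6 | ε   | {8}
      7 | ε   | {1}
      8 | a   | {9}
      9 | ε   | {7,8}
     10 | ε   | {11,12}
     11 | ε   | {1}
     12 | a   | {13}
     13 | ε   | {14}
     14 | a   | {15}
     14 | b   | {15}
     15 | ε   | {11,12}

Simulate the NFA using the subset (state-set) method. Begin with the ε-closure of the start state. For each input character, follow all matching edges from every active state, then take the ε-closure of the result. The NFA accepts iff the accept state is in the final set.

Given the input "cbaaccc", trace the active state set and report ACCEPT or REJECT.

S₀ = ε-closure({0}) = {0,1,2,4,10,11,12}
'c' @ 1: {}  — no active states
rest 'baaccc' ignored (set empty)
final: {}; accept 1 not in set

Answer: REJECT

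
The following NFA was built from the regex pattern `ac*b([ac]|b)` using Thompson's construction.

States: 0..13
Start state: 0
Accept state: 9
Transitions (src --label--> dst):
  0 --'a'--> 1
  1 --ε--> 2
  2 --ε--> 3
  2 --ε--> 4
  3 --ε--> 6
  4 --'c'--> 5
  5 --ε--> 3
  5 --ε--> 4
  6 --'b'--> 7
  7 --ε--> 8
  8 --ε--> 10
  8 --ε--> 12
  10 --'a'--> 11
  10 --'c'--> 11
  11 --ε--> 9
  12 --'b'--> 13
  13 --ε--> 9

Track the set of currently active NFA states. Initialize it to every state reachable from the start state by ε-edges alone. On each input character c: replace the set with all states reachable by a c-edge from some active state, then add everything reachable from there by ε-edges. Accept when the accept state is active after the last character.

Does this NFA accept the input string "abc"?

Answer: ACCEPT

Steps:
initial (ε-close {0}): {0}
'a' @ 1: {1,2,3,4,6}
'b' @ 2: {7,8,10,12}
'c' @ 3: {9,11}  ✓accept
final: {9,11}; accept 9 in set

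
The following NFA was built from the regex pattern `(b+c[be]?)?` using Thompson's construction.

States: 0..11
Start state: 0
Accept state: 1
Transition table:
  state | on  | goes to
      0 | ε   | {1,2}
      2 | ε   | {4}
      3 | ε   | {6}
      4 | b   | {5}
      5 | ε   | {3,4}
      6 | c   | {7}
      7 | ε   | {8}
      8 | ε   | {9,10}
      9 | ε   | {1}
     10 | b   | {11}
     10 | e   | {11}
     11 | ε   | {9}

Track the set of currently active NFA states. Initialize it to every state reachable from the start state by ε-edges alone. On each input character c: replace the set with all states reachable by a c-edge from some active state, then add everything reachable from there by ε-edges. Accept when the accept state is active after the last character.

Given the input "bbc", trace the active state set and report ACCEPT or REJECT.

Answer: ACCEPT

Trace:
initial (ε-close {0}): {0,1,2,4}
'b' @ 1: {3,4,5,6}
'b' @ 2: {3,4,5,6}
'c' @ 3: {1,7,8,9,10}  (accept∈set)
end set {1,7,8,9,10} — state 1 in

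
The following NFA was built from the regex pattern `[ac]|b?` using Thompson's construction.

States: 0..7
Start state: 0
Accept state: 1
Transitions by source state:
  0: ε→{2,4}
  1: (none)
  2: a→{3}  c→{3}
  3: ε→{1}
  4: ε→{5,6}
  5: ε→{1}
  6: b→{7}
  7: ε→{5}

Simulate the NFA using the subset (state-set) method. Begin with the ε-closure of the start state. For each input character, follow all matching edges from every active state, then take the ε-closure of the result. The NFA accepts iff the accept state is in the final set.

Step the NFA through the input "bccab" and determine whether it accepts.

S₀ = ε-closure({0}) = {0,1,2,4,5,6}
'b' @ 1: {1,5,7}  [accepting]
'c' @ 2: {}  — no active states
rest 'cab' ignored (set empty)
after full input: {}  (accept=1 not in)

Answer: REJECT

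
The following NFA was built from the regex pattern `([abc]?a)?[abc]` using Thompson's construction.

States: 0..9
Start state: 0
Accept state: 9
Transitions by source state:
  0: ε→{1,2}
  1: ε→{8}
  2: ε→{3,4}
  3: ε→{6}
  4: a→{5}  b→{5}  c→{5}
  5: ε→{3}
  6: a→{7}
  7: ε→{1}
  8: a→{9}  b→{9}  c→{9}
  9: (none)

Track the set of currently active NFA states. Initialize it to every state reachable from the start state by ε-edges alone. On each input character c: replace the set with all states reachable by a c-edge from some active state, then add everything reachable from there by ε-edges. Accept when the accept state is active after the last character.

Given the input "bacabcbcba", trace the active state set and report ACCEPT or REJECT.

S₀ = ε-closure({0}) = {0,1,2,3,4,6,8}
'b' @ 1: {3,5,6,9}  [accepting]
'a' @ 2: {1,7,8}
'c' @ 3: {9}  [accepting]
'a' @ 4: {}  — state set empty
rest 'bcbcba' ignored (set empty)
after full input: {}  (accept=9 not in)

Answer: REJECT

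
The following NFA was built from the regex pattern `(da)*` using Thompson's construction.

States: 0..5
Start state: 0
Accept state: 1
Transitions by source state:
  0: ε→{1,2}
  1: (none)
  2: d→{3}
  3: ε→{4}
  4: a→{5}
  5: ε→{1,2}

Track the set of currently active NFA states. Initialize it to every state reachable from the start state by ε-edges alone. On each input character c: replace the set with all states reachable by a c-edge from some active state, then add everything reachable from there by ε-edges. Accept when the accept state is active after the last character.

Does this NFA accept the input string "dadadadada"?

Answer: ACCEPT

Derivation:
S₀ = ε-closure({0}) = {0,1,2}
'd' @ 1: {3,4}
'a' @ 2: {1,2,5}  [accepting]
'd' @ 3: {3,4}
'a' @ 4: {1,2,5}  [accepting]
'd' @ 5: {3,4}
'a' @ 6: {1,2,5}  [accepting]
'd' @ 7: {3,4}
'a' @ 8: {1,2,5}  [accepting]
'd' @ 9: {3,4}
'a' @ 10: {1,2,5}  [accepting]
after full input: {1,2,5}  (accept=1 in)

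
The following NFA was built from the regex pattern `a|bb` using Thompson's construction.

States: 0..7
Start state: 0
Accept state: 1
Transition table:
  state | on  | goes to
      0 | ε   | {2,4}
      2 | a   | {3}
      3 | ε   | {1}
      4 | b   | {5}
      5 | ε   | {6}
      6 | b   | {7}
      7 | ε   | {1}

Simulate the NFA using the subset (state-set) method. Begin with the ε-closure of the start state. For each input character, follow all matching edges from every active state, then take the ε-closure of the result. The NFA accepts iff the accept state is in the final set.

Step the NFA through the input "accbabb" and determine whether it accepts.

initial (ε-close {0}): {0,2,4}
'a' @ 1: {1,3}  ✓accept
'c' @ 2: {}  — dead — no transitions
rest 'cbabb' ignored (set empty)
after full input: {}  (accept=1 not in)

Answer: REJECT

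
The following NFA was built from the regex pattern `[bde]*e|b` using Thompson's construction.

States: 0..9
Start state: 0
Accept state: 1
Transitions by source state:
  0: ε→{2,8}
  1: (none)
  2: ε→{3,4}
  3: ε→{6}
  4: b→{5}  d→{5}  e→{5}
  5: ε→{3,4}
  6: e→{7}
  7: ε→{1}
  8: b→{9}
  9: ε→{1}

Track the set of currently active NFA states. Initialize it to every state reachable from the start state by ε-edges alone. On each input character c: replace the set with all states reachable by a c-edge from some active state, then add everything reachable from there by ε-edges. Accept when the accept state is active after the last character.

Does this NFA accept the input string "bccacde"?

Answer: REJECT

Derivation:
S₀ = ε-closure({0}) = {0,2,3,4,6,8}
'b' @ 1: {1,3,4,5,6,9}  [accepting]
'c' @ 2: {}  — state set empty
rest 'cacde' ignored (set empty)
final: {}; accept 1 not in set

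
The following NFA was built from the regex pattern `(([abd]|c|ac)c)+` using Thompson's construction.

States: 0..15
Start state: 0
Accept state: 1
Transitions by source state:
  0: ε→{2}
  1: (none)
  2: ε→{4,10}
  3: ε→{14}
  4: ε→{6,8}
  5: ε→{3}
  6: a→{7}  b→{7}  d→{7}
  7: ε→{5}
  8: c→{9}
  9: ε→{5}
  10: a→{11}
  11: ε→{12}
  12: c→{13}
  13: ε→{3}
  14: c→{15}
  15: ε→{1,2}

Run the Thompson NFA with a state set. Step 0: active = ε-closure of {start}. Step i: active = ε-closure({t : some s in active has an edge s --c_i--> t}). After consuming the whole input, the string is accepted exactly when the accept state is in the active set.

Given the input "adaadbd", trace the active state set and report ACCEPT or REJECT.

Answer: REJECT

Derivation:
initial (ε-close {0}): {0,2,4,6,8,10}
'a' @ 1: {3,5,7,11,12,14}
'd' @ 2: {}  — no active states
rest 'aadbd' ignored (set empty)
after full input: {}  (accept=1 not in)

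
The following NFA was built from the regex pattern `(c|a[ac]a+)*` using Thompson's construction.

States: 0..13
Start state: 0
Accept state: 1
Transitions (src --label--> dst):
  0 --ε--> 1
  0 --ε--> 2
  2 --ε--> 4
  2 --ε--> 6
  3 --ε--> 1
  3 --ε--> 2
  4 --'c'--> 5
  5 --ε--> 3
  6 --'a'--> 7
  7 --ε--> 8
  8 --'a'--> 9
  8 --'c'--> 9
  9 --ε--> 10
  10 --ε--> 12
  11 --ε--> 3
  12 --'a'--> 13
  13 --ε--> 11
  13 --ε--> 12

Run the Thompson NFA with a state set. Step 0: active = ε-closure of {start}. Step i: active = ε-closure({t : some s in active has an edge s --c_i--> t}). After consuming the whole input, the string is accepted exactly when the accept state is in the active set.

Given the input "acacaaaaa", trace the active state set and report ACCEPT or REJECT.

S₀ = ε-closure({0}) = {0,1,2,4,6}
'a' @ 1: {7,8}
'c' @ 2: {9,10,12}
'a' @ 3: {1,2,3,4,6,11,12,13}  ✓accept
'c' @ 4: {1,2,3,4,5,6}  ✓accept
'a' @ 5: {7,8}
'a' @ 6: {9,10,12}
'a' @ 7: {1,2,3,4,6,11,12,13}  ✓accept
'a' @ 8: {1,2,3,4,6,7,8,11,12,13}  ✓accept
'a' @ 9: {1,2,3,4,6,7,8,9,10,11,12,13}  ✓accept
final: {1,2,3,4,6,7,8,9,10,11,12,13}; accept 1 in set

Answer: ACCEPT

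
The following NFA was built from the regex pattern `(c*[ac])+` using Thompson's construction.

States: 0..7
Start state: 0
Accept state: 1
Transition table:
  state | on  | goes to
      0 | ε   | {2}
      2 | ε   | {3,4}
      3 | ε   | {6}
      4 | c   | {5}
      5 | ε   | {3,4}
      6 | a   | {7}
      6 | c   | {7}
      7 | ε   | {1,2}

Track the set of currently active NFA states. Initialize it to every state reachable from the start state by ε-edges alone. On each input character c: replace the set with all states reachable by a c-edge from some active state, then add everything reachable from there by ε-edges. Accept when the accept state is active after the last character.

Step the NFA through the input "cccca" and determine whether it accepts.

S₀ = ε-closure({0}) = {0,2,3,4,6}
'c' @ 1: {1,2,3,4,5,6,7}  (accept∈set)
'c' @ 2: {1,2,3,4,5,6,7}  (accept∈set)
'c' @ 3: {1,2,3,4,5,6,7}  (accept∈set)
'c' @ 4: {1,2,3,4,5,6,7}  (accept∈set)
'a' @ 5: {1,2,3,4,6,7}  (accept∈set)
end set {1,2,3,4,6,7} — state 1 in

Answer: ACCEPT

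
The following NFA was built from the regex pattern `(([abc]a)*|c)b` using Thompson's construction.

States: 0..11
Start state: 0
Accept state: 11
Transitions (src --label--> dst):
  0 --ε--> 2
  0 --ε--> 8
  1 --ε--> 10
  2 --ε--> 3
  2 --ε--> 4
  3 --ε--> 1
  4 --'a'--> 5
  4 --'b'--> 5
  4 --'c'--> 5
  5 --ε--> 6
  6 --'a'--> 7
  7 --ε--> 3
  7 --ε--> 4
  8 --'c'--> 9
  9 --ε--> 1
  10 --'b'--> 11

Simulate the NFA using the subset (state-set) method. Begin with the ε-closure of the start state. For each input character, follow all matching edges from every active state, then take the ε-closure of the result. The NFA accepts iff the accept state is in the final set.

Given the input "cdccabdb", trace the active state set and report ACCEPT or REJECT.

Answer: REJECT

Trace:
S₀ = ε-closure({0}) = {0,1,2,3,4,8,10}
'c' @ 1: {1,5,6,9,10}
'd' @ 2: {}  — dead — no transitions
rest 'ccabdb' ignored (set empty)
after full input: {}  (accept=11 not in)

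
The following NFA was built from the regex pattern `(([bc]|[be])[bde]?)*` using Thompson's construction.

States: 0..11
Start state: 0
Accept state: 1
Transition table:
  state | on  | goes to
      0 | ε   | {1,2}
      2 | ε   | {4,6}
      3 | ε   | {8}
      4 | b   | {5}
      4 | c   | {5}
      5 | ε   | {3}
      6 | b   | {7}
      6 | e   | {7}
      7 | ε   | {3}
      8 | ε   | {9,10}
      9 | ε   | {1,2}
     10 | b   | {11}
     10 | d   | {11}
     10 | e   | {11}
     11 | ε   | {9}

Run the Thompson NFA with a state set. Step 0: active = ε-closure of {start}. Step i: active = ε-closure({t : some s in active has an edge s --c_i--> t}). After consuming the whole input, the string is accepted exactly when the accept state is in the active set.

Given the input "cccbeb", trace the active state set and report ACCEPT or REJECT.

initial (ε-close {0}): {0,1,2,4,6}
'c' @ 1: {1,2,3,4,5,6,8,9,10}  (accept∈set)
'c' @ 2: {1,2,3,4,5,6,8,9,10}  (accept∈set)
'c' @ 3: {1,2,3,4,5,6,8,9,10}  (accept∈set)
'b' @ 4: {1,2,3,4,5,6,7,8,9,10,11}  (accept∈set)
'e' @ 5: {1,2,3,4,6,7,8,9,10,11}  (accept∈set)
'b' @ 6: {1,2,3,4,5,6,7,8,9,10,11}  (accept∈set)
final: {1,2,3,4,5,6,7,8,9,10,11}; accept 1 in set

Answer: ACCEPT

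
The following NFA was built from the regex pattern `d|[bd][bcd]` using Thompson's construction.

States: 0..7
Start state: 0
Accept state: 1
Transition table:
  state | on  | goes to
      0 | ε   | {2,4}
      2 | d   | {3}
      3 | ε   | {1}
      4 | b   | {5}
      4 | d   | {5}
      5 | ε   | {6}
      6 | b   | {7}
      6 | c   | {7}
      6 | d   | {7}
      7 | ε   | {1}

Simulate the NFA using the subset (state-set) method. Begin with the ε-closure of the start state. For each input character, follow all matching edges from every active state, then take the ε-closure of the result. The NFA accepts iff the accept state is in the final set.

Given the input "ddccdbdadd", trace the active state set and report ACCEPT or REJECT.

initial (ε-close {0}): {0,2,4}
'd' @ 1: {1,3,5,6}  ✓accept
'd' @ 2: {1,7}  ✓accept
'c' @ 3: {}  — state set empty
rest 'cdbdadd' ignored (set empty)
after full input: {}  (accept=1 not in)

Answer: REJECT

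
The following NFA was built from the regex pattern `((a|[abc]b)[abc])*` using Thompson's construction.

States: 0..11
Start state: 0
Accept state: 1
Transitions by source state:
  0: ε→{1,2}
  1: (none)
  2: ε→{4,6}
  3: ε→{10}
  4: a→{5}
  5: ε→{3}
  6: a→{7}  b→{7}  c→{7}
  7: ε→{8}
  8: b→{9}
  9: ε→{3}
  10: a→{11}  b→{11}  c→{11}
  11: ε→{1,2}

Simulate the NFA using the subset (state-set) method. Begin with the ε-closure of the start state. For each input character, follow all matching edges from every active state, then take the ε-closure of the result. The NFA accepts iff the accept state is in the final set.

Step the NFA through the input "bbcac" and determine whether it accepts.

Answer: ACCEPT

Steps:
initial (ε-close {0}): {0,1,2,4,6}
'b' @ 1: {7,8}
'b' @ 2: {3,9,10}
'c' @ 3: {1,2,4,6,11}  [accepting]
'a' @ 4: {3,5,7,8,10}
'c' @ 5: {1,2,4,6,11}  [accepting]
final: {1,2,4,6,11}; accept 1 in set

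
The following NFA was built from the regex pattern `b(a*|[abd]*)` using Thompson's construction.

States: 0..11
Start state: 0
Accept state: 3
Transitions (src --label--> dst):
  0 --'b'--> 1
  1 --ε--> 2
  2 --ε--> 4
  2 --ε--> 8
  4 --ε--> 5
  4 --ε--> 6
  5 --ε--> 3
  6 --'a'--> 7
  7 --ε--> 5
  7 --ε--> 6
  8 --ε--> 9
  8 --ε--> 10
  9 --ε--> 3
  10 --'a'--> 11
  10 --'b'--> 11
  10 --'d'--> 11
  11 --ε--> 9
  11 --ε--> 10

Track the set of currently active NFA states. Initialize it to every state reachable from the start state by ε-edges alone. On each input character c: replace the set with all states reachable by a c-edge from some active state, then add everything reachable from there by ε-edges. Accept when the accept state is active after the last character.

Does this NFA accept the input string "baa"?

Answer: ACCEPT

Derivation:
start: ε-closure({0}) = {0}
'b' @ 1: {1,2,3,4,5,6,8,9,10}  ✓accept
'a' @ 2: {3,5,6,7,9,10,11}  ✓accept
'a' @ 3: {3,5,6,7,9,10,11}  ✓accept
end set {3,5,6,7,9,10,11} — state 3 in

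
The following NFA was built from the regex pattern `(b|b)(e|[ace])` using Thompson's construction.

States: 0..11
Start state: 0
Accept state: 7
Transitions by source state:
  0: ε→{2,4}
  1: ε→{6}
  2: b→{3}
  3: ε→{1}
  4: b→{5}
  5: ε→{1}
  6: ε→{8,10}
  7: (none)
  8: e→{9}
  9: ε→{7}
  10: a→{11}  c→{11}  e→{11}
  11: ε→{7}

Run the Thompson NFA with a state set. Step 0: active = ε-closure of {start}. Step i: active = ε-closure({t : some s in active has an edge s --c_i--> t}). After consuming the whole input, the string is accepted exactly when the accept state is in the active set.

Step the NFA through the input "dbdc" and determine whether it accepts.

initial (ε-close {0}): {0,2,4}
'd' @ 1: {}  — dead — no transitions
rest 'bdc' ignored (set empty)
after full input: {}  (accept=7 not in)

Answer: REJECT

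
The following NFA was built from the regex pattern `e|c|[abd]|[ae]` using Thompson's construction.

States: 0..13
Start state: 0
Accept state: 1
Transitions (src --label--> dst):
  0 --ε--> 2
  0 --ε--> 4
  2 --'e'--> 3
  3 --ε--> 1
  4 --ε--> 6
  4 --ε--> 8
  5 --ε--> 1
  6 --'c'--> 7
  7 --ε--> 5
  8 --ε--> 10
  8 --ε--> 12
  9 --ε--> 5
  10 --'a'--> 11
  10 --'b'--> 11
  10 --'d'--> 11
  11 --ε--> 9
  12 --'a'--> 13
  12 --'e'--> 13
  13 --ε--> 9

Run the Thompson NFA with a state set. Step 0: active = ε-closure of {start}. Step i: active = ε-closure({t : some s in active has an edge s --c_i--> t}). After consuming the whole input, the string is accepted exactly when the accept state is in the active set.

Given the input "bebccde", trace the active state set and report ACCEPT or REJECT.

S₀ = ε-closure({0}) = {0,2,4,6,8,10,12}
'b' @ 1: {1,5,9,11}  ✓accept
'e' @ 2: {}  — dead — no transitions
rest 'bccde' ignored (set empty)
final: {}; accept 1 not in set

Answer: REJECT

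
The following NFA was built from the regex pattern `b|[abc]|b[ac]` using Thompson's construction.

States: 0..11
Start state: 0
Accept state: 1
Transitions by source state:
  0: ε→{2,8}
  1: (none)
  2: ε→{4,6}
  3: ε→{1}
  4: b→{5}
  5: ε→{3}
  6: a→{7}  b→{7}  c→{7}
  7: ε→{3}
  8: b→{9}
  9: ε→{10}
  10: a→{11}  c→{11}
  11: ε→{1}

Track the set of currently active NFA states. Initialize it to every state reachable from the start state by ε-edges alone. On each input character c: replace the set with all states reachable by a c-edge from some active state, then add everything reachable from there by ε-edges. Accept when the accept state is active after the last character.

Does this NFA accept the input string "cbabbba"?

Answer: REJECT

Steps:
start: ε-closure({0}) = {0,2,4,6,8}
'c' @ 1: {1,3,7}  [accepting]
'b' @ 2: {}  — no active states
rest 'abbba' ignored (set empty)
end set {} — state 1 not in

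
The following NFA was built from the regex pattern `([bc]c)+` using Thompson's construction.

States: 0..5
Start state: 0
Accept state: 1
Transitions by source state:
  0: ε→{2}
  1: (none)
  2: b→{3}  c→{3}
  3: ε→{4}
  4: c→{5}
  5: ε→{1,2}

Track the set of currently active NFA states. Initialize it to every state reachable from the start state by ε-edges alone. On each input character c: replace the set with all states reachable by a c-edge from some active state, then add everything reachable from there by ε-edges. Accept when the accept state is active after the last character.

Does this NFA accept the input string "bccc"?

initial (ε-close {0}): {0,2}
'b' @ 1: {3,4}
'c' @ 2: {1,2,5}  (accept∈set)
'c' @ 3: {3,4}
'c' @ 4: {1,2,5}  (accept∈set)
after full input: {1,2,5}  (accept=1 in)

Answer: ACCEPT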